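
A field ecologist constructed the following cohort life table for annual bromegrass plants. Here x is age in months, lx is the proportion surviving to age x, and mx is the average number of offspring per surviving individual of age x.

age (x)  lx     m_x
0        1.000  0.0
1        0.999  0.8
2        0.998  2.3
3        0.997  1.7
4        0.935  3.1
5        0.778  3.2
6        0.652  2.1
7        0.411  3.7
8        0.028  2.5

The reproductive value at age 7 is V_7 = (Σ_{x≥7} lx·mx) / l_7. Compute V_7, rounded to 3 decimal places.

lx·mx for x ≥ 7: 1.5207, 0.07 → sum = 1.5907
V_7 = 1.5907 / l_7 = 1.5907 / 0.411 = 3.870316… → 3.870

3.870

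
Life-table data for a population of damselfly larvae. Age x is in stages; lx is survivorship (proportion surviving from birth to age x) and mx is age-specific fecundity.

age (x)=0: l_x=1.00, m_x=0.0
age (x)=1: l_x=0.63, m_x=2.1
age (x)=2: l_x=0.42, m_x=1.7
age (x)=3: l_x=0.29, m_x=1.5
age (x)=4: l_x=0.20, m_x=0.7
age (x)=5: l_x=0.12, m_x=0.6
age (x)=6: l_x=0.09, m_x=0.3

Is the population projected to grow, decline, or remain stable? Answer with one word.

R0 = Σ lx·mx = 0 + 1.323 + 0.714 + 0.435 + 0.14 + 0.072 + 0.027 = 2.711
R0 > 1, so the population is growing.

growing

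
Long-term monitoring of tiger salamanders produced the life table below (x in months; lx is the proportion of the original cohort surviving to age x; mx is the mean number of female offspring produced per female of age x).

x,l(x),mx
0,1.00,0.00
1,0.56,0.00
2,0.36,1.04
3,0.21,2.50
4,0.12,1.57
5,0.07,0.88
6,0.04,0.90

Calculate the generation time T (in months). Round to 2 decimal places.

3.04

lx·mx: 0, 0, 0.3744, 0.525, 0.1884, 0.0616, 0.036 → R0 = 1.1854
x·lx·mx: 0, 0, 0.7488, 1.575, 0.7536, 0.308, 0.216 → Σ = 3.6014
T = 3.6014 / 1.1854 = 3.038131… → 3.04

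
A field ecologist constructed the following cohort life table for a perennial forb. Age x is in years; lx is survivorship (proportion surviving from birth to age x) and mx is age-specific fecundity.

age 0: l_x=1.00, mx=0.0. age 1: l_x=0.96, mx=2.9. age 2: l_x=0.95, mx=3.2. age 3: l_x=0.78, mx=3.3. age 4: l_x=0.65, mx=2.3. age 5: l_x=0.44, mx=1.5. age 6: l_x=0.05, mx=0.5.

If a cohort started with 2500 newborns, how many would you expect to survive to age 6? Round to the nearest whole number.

Expected survivors = N0 · l_6 = 2500 × 0.05 = 125 → 125

125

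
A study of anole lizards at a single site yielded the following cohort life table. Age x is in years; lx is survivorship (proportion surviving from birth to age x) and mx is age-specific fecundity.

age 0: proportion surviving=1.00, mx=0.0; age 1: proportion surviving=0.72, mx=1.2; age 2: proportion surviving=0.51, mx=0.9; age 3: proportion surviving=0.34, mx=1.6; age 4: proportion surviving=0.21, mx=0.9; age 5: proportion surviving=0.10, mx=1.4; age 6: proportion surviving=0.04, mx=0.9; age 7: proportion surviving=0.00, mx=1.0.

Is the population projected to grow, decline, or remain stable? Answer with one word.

growing

R0 = Σ lx·mx = 0 + 0.864 + 0.459 + 0.544 + 0.189 + 0.14 + 0.036 + 0 = 2.232
R0 > 1, so the population is growing.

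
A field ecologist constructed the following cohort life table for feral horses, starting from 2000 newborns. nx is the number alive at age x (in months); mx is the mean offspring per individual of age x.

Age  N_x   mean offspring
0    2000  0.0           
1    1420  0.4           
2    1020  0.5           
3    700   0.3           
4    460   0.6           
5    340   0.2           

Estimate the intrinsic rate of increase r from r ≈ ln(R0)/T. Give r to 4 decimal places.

-0.0906

lx = nx/n0 = nx/2000: 1, 0.71, 0.51, 0.35, 0.23, 0.17
R0 = Σ lx·mx = 0 + 0.284 + 0.255 + 0.105 + 0.138 + 0.034 = 0.816
Σ x·lx·mx = 1.831; T = 1.831/0.816 = 2.24387…
r ≈ ln(R0)/T = ln(0.816)/2.24387… = -0.090621… → -0.0906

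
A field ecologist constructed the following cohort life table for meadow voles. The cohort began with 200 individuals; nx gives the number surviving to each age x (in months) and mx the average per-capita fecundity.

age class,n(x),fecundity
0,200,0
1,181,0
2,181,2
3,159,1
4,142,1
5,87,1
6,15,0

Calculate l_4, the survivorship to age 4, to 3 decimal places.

0.710

l_4 = n_4/n_0 = 142/200 = 0.71 → 0.710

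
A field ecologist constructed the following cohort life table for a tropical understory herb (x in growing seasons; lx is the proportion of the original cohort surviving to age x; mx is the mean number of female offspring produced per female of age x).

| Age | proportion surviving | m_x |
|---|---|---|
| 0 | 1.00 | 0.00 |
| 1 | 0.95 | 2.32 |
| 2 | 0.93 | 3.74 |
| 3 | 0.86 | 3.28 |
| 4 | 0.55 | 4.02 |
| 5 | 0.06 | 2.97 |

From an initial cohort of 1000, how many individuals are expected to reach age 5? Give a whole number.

60

Expected survivors = N0 · l_5 = 1000 × 0.06 = 60 → 60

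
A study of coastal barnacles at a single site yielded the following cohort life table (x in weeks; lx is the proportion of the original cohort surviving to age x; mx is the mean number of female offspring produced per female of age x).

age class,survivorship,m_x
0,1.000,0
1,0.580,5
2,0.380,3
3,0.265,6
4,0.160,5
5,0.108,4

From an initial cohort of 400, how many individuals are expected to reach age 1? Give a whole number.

Expected survivors = N0 · l_1 = 400 × 0.580 = 232 → 232

232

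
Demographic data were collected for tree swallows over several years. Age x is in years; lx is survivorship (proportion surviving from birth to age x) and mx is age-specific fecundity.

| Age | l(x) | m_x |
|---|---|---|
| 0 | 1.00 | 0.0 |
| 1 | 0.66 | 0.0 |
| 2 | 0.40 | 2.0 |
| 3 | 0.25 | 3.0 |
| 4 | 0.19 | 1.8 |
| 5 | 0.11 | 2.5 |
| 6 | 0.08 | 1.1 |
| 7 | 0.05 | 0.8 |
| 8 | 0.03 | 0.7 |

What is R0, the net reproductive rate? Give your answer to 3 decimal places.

2.316

lx·mx by age: 0, 0, 0.8, 0.75, 0.342, 0.275, 0.088, 0.04, 0.021
R0 = Σ lx·mx = 2.316 → 2.316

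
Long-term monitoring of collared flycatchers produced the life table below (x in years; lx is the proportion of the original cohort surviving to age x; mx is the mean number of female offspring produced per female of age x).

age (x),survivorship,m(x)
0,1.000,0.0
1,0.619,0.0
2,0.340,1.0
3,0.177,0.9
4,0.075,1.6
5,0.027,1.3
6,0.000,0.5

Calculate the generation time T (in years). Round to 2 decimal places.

lx·mx: 0, 0, 0.34, 0.1593, 0.12, 0.0351, 0 → R0 = 0.6544
x·lx·mx: 0, 0, 0.68, 0.4779, 0.48, 0.1755, 0 → Σ = 1.8134
T = 1.8134 / 0.6544 = 2.771088… → 2.77

2.77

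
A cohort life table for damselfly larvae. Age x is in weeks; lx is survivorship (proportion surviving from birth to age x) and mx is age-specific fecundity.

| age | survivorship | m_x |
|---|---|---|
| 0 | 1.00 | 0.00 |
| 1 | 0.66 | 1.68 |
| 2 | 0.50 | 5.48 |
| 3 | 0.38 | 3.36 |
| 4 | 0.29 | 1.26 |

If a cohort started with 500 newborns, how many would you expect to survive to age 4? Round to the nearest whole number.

145

Expected survivors = N0 · l_4 = 500 × 0.29 = 145 → 145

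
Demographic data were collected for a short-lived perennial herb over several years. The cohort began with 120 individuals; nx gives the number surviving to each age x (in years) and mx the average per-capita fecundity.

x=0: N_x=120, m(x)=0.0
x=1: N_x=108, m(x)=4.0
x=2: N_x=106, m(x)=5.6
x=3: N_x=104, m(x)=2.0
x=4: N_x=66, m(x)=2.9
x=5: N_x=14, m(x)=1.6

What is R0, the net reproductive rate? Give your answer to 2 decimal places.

12.06

lx = nx/n0 = nx/120: 1, 0.9, 0.88333…, 0.86667…, 0.55, 0.11667…
lx·mx by age: 0, 3.6, 4.946667…, 1.733333…, 1.595, 0.186667…
R0 = Σ lx·mx = 12.061667… → 12.06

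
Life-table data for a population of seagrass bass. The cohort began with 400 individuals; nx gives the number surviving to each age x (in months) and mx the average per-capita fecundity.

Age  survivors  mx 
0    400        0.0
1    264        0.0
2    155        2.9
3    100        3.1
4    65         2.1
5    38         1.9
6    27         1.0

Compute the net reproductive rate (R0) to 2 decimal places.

lx = nx/n0 = nx/400: 1, 0.66, 0.3875, 0.25, 0.1625, 0.095, 0.0675
lx·mx by age: 0, 0, 1.12375, 0.775, 0.34125, 0.1805, 0.0675
R0 = Σ lx·mx = 2.488 → 2.49

2.49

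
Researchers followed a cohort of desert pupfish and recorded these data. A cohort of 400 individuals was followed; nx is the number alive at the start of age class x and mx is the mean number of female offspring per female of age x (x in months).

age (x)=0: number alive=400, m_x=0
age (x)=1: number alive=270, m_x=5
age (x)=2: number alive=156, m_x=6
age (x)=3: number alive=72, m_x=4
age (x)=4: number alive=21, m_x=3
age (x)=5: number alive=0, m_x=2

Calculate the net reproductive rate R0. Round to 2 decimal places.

6.59

lx = nx/n0 = nx/400: 1, 0.675, 0.39, 0.18, 0.0525, 0
lx·mx by age: 0, 3.375, 2.34, 0.72, 0.1575, 0
R0 = Σ lx·mx = 6.5925 → 6.59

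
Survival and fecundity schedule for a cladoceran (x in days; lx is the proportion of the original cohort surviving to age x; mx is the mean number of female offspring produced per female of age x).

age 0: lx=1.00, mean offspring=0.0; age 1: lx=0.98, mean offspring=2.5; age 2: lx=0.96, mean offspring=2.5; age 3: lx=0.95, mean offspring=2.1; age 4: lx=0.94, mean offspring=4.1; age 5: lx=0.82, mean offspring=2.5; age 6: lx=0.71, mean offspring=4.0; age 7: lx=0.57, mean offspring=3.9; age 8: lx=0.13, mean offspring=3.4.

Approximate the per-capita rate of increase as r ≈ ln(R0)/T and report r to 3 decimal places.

0.707

R0 = Σ lx·mx = 0 + 2.45 + 2.4 + 1.995 + 3.854 + 2.05 + 2.84 + 2.223 + 0.442 = 18.254
Σ x·lx·mx = 75.038; T = 75.038/18.254 = 4.11077…
r ≈ ln(R0)/T = ln(18.254)/4.11077… = 0.70653… → 0.707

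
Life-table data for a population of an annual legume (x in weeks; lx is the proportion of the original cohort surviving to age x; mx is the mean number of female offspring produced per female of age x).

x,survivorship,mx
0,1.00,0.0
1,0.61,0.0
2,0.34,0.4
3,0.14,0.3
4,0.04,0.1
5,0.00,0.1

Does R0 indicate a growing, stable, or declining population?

declining

R0 = Σ lx·mx = 0 + 0 + 0.136 + 0.042 + 0.004 + 0 = 0.182
R0 < 1, so the population is declining.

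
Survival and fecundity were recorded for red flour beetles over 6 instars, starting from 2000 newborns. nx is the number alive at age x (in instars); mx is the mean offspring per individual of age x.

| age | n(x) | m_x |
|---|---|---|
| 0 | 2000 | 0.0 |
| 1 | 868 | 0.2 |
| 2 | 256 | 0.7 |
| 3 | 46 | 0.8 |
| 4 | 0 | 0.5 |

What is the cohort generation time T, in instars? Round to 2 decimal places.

lx = nx/n0 = nx/2000: 1, 0.434, 0.128, 0.023, 0
lx·mx: 0, 0.0868, 0.0896, 0.0184, 0 → R0 = 0.1948
x·lx·mx: 0, 0.0868, 0.1792, 0.0552, 0 → Σ = 0.3212
T = 0.3212 / 0.1948 = 1.648871… → 1.65

1.65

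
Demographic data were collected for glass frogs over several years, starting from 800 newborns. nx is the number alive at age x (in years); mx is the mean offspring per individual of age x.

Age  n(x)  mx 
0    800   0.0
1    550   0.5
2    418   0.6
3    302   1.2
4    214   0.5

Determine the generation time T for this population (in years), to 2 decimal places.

2.30

lx = nx/n0 = nx/800: 1, 0.6875, 0.5225, 0.3775, 0.2675
lx·mx: 0, 0.34375, 0.3135, 0.453, 0.13375 → R0 = 1.244
x·lx·mx: 0, 0.34375, 0.627, 1.359, 0.535 → Σ = 2.86475
T = 2.86475 / 1.244 = 2.302854… → 2.30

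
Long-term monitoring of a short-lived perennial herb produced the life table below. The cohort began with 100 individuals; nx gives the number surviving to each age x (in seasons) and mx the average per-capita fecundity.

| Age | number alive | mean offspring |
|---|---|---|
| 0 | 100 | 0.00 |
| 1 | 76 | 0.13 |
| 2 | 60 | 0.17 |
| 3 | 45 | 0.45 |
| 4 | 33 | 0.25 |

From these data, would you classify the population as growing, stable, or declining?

declining

lx = nx/n0 = nx/100: 1, 0.76, 0.6, 0.45, 0.33
R0 = Σ lx·mx = 0 + 0.0988 + 0.102 + 0.2025 + 0.0825 = 0.4858
R0 < 1, so the population is declining.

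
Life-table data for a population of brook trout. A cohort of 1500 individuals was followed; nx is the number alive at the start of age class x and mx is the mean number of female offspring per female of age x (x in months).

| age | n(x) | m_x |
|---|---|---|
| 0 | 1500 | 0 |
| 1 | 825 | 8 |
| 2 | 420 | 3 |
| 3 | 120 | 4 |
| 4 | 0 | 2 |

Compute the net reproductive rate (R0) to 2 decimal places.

5.56

lx = nx/n0 = nx/1500: 1, 0.55, 0.28, 0.08, 0
lx·mx by age: 0, 4.4, 0.84, 0.32, 0
R0 = Σ lx·mx = 5.56 → 5.56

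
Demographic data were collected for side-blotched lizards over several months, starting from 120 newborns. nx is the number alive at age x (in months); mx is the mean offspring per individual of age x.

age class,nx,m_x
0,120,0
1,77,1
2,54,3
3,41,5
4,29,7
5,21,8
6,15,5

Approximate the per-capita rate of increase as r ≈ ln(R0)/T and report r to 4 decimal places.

lx = nx/n0 = nx/120: 1, 0.64167…, 0.45, 0.34167…, 0.24167…, 0.175, 0.125
R0 = Σ lx·mx = 0 + 0.64167… + 1.35 + 1.70833… + 1.69167… + 1.4 + 0.625 = 7.416667…
Σ x·lx·mx = 25.983333…; T = 25.983333…/7.416667… = 3.50337…
r ≈ ln(R0)/T = ln(7.416667…)/3.50337… = 0.571943… → 0.5719

0.5719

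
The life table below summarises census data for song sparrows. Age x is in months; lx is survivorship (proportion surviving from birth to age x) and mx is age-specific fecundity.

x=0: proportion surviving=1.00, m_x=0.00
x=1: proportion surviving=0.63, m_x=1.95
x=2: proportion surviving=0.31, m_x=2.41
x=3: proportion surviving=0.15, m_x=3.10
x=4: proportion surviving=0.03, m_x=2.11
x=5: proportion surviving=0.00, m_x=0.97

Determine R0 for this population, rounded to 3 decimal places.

2.504

lx·mx by age: 0, 1.2285, 0.7471, 0.465, 0.0633, 0
R0 = Σ lx·mx = 2.5039 → 2.504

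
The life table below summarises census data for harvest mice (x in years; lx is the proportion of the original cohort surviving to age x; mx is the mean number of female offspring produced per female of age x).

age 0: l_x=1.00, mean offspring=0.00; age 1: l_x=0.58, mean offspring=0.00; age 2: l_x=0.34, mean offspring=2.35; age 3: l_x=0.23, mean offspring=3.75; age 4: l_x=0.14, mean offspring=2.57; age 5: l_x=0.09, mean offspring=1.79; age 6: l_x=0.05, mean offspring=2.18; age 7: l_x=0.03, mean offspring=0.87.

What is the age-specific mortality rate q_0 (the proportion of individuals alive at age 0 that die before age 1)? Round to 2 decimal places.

q_0 = (l_0 − l_1) / l_0 = (1 − 0.58) / 1
     = 0.42 / 1 = 0.42 → 0.42

0.42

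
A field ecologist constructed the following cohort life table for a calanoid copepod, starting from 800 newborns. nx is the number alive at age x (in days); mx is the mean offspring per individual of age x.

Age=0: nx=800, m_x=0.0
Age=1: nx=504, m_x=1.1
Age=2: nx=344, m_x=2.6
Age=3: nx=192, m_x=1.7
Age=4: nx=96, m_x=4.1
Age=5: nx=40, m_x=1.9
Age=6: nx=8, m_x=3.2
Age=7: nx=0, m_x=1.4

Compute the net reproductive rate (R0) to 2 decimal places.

2.84

lx = nx/n0 = nx/800: 1, 0.63, 0.43, 0.24, 0.12, 0.05, 0.01, 0
lx·mx by age: 0, 0.693, 1.118, 0.408, 0.492, 0.095, 0.032, 0
R0 = Σ lx·mx = 2.838 → 2.84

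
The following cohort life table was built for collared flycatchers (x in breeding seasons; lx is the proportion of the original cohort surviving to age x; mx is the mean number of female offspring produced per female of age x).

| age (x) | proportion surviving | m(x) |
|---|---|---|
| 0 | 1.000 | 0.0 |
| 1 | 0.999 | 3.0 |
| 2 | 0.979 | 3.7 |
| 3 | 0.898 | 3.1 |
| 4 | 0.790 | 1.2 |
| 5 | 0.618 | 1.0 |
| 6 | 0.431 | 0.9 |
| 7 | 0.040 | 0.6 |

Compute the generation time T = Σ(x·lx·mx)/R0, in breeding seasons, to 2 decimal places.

2.46

lx·mx: 0, 2.997, 3.6223, 2.7838, 0.948, 0.618, 0.3879, 0.024 → R0 = 11.381
x·lx·mx: 0, 2.997, 7.2446, 8.3514, 3.792, 3.09, 2.3274, 0.168 → Σ = 27.9704
T = 27.9704 / 11.381 = 2.45764… → 2.46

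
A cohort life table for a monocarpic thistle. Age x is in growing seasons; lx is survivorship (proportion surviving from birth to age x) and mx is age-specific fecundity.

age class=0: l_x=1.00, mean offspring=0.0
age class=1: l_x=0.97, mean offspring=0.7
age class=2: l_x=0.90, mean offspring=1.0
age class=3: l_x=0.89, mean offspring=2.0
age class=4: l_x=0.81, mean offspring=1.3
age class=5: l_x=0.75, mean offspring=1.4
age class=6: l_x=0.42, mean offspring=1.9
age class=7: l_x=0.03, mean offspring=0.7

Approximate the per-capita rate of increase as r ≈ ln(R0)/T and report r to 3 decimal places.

0.520

R0 = Σ lx·mx = 0 + 0.679 + 0.9 + 1.78 + 1.053 + 1.05 + 0.798 + 0.021 = 6.281
Σ x·lx·mx = 22.216; T = 22.216/6.281 = 3.53702…
r ≈ ln(R0)/T = ln(6.281)/3.53702… = 0.51951… → 0.520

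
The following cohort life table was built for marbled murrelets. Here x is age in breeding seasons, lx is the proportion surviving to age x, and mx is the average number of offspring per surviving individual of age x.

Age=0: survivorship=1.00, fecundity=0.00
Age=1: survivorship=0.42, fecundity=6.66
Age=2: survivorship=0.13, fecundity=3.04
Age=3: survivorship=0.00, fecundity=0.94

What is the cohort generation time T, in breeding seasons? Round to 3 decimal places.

1.124

lx·mx: 0, 2.7972, 0.3952, 0 → R0 = 3.1924
x·lx·mx: 0, 2.7972, 0.7904, 0 → Σ = 3.5876
T = 3.5876 / 3.1924 = 1.123794… → 1.124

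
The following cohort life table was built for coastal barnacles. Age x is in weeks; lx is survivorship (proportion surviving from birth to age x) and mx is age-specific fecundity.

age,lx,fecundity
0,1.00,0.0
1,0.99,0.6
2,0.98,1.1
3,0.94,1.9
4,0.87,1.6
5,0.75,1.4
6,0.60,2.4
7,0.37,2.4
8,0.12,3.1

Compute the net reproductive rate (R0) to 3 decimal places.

8.600

lx·mx by age: 0, 0.594, 1.078, 1.786, 1.392, 1.05, 1.44, 0.888, 0.372
R0 = Σ lx·mx = 8.6 → 8.600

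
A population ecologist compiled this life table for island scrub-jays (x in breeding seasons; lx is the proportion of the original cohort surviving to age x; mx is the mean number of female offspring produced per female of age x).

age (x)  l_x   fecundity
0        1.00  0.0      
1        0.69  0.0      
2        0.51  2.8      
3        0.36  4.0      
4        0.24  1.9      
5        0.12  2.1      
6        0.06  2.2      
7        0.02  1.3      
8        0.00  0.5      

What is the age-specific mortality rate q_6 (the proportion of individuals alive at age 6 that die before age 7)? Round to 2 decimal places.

q_6 = (l_6 − l_7) / l_6 = (0.06 − 0.02) / 0.06
     = 0.04 / 0.06 = 0.666667… → 0.67

0.67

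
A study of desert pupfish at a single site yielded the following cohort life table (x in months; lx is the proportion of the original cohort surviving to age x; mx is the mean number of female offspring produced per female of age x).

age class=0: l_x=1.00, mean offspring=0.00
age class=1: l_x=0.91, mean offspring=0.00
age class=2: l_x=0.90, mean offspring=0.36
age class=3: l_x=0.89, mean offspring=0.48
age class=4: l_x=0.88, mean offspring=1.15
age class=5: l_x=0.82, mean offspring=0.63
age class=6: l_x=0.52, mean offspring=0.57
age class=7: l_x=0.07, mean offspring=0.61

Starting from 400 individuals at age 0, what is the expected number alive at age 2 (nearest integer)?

Expected survivors = N0 · l_2 = 400 × 0.90 = 360 → 360

360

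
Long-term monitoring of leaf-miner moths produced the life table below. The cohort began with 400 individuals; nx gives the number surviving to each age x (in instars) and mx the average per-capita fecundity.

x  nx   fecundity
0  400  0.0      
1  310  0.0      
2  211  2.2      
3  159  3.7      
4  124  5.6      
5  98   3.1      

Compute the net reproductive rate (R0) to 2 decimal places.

lx = nx/n0 = nx/400: 1, 0.775, 0.5275, 0.3975, 0.31, 0.245
lx·mx by age: 0, 0, 1.1605, 1.47075, 1.736, 0.7595
R0 = Σ lx·mx = 5.12675 → 5.13

5.13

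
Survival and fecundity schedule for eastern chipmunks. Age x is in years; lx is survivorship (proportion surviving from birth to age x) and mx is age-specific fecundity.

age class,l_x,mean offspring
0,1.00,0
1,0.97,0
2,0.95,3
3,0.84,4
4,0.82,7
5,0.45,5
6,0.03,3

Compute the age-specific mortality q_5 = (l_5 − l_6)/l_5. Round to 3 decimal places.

q_5 = (l_5 − l_6) / l_5 = (0.45 − 0.03) / 0.45
     = 0.42 / 0.45 = 0.933333… → 0.933

0.933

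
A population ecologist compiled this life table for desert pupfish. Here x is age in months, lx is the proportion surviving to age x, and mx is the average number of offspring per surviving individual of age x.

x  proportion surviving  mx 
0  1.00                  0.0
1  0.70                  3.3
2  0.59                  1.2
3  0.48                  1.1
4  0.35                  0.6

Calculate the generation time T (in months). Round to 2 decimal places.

lx·mx: 0, 2.31, 0.708, 0.528, 0.21 → R0 = 3.756
x·lx·mx: 0, 2.31, 1.416, 1.584, 0.84 → Σ = 6.15
T = 6.15 / 3.756 = 1.63738… → 1.64

1.64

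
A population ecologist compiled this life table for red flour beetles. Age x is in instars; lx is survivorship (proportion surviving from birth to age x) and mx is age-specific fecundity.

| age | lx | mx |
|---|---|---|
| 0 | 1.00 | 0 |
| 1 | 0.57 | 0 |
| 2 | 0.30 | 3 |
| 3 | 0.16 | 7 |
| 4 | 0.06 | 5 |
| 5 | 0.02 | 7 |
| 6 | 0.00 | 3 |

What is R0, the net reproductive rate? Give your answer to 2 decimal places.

2.46

lx·mx by age: 0, 0, 0.9, 1.12, 0.3, 0.14, 0
R0 = Σ lx·mx = 2.46 → 2.46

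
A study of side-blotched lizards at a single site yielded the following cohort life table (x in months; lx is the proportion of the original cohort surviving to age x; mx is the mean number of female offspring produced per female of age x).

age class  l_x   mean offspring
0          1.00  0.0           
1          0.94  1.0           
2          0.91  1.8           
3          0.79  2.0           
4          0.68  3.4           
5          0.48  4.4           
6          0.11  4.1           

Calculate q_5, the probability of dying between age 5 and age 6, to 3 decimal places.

q_5 = (l_5 − l_6) / l_5 = (0.48 − 0.11) / 0.48
     = 0.37 / 0.48 = 0.770833… → 0.771

0.771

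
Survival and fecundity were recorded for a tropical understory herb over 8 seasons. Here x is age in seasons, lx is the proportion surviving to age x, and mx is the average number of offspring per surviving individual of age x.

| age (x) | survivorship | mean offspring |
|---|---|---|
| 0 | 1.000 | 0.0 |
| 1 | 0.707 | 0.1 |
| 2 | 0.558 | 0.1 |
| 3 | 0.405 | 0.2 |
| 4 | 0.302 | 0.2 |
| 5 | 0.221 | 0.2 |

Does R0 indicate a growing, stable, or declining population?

declining

R0 = Σ lx·mx = 0 + 0.0707 + 0.0558 + 0.081 + 0.0604 + 0.0442 = 0.3121
R0 < 1, so the population is declining.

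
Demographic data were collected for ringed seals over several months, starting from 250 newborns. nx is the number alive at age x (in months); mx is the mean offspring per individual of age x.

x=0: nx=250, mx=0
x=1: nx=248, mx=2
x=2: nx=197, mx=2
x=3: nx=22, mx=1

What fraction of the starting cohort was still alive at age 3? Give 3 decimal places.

l_3 = n_3/n_0 = 22/250 = 0.088 → 0.088

0.088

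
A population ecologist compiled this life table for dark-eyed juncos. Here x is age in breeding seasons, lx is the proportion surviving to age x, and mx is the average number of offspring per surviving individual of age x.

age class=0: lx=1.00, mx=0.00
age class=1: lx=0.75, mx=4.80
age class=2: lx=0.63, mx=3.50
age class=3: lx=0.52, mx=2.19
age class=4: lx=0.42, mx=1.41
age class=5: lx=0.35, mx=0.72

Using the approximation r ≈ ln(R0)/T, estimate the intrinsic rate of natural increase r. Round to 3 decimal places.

R0 = Σ lx·mx = 0 + 3.6 + 2.205 + 1.1388 + 0.5922 + 0.252 = 7.788
Σ x·lx·mx = 15.0552; T = 15.0552/7.788 = 1.93313…
r ≈ ln(R0)/T = ln(7.788)/1.93313… = 1.06179… → 1.062

1.062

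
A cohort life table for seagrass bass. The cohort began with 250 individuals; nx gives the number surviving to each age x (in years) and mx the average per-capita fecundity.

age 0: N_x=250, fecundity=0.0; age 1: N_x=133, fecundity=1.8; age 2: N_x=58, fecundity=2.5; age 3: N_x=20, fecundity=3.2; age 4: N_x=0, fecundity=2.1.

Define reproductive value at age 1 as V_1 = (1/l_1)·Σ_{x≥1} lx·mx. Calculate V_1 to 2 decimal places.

3.37

lx = nx/n0 = nx/250: 1, 0.532, 0.232, 0.08, 0
lx·mx for x ≥ 1: 0.9576, 0.58, 0.256, 0 → sum = 1.7936
V_1 = 1.7936 / l_1 = 1.7936 / 0.532 = 3.371429… → 3.37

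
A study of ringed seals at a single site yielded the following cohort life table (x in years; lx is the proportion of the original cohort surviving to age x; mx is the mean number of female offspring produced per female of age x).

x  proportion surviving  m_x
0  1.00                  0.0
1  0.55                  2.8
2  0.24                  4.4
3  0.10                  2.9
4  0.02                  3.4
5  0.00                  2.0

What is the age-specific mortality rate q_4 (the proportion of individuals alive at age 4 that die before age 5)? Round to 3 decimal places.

1.000

q_4 = (l_4 − l_5) / l_4 = (0.02 − 0) / 0.02
     = 0.02 / 0.02 = 1 → 1.000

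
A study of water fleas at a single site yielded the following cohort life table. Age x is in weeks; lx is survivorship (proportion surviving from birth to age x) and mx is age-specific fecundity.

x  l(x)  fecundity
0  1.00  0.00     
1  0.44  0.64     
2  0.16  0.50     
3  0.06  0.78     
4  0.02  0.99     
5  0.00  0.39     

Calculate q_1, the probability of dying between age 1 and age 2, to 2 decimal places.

q_1 = (l_1 − l_2) / l_1 = (0.44 − 0.16) / 0.44
     = 0.28 / 0.44 = 0.636364… → 0.64

0.64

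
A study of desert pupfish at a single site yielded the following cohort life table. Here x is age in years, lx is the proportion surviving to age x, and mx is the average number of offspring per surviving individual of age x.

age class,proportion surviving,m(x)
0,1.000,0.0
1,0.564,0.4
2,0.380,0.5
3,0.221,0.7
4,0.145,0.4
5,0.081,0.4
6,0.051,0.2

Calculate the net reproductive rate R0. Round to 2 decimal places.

0.67

lx·mx by age: 0, 0.2256, 0.19, 0.1547, 0.058, 0.0324, 0.0102
R0 = Σ lx·mx = 0.6709 → 0.67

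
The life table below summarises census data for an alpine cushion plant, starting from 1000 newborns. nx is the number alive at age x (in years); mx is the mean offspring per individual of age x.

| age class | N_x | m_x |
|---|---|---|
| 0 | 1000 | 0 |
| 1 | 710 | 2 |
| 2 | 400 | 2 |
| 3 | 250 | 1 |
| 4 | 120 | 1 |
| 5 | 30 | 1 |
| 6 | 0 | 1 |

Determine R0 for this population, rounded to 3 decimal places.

lx = nx/n0 = nx/1000: 1, 0.71, 0.4, 0.25, 0.12, 0.03, 0
lx·mx by age: 0, 1.42, 0.8, 0.25, 0.12, 0.03, 0
R0 = Σ lx·mx = 2.62 → 2.620

2.620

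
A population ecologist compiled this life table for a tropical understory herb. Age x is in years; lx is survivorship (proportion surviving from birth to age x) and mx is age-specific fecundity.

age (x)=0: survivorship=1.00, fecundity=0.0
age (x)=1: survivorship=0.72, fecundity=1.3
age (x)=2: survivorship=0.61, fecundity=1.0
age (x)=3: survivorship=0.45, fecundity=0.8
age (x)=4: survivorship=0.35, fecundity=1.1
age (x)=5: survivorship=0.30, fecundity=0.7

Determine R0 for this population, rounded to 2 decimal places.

2.50

lx·mx by age: 0, 0.936, 0.61, 0.36, 0.385, 0.21
R0 = Σ lx·mx = 2.501 → 2.50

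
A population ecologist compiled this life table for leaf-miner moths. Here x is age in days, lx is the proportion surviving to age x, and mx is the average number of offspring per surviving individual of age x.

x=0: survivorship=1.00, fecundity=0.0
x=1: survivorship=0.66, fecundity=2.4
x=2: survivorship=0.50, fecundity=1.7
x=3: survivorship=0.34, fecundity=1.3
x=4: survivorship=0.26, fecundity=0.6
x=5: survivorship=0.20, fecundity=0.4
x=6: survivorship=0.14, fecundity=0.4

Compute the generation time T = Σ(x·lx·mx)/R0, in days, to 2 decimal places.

lx·mx: 0, 1.584, 0.85, 0.442, 0.156, 0.08, 0.056 → R0 = 3.168
x·lx·mx: 0, 1.584, 1.7, 1.326, 0.624, 0.4, 0.336 → Σ = 5.97
T = 5.97 / 3.168 = 1.88447… → 1.88

1.88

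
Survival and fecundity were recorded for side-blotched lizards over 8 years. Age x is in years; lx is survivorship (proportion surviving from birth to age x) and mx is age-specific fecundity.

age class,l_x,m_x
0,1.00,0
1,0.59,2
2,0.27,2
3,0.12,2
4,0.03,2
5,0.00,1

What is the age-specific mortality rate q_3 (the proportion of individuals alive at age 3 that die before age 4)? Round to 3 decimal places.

q_3 = (l_3 − l_4) / l_3 = (0.12 − 0.03) / 0.12
     = 0.09 / 0.12 = 0.75 → 0.750

0.750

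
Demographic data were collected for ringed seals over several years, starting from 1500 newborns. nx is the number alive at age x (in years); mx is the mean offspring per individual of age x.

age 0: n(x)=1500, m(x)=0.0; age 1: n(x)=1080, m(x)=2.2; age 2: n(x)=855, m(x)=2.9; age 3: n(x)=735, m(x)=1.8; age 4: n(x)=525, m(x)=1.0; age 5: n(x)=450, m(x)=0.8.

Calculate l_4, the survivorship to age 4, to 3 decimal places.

l_4 = n_4/n_0 = 525/1500 = 0.35 → 0.350

0.350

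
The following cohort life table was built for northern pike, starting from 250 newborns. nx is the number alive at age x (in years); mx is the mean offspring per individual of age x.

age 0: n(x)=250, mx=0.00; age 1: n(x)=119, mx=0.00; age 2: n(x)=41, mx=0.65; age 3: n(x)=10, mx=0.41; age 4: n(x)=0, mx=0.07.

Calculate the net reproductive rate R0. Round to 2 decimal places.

lx = nx/n0 = nx/250: 1, 0.476, 0.164, 0.04, 0
lx·mx by age: 0, 0, 0.1066, 0.0164, 0
R0 = Σ lx·mx = 0.123 → 0.12

0.12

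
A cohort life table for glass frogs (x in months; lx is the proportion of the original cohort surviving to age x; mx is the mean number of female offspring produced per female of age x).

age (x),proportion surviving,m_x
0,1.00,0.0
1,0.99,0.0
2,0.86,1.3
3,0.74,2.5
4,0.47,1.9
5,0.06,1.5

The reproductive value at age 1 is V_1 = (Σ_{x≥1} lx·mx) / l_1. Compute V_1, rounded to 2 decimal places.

3.99

lx·mx for x ≥ 1: 0, 1.118, 1.85, 0.893, 0.09 → sum = 3.951
V_1 = 3.951 / l_1 = 3.951 / 0.99 = 3.990909… → 3.99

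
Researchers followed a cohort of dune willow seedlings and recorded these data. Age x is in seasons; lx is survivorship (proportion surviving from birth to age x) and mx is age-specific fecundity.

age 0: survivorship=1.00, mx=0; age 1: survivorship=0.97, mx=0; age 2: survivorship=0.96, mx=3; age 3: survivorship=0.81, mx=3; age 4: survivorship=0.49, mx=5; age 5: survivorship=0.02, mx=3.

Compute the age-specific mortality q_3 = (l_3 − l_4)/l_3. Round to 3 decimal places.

0.395

q_3 = (l_3 − l_4) / l_3 = (0.81 − 0.49) / 0.81
     = 0.32 / 0.81 = 0.395062… → 0.395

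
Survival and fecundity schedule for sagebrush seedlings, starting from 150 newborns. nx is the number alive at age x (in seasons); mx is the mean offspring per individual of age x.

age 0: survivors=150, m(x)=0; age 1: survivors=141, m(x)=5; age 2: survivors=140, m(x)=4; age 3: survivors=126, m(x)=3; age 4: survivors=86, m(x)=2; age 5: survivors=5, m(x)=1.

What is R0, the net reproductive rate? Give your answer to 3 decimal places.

12.133

lx = nx/n0 = nx/150: 1, 0.94, 0.93333…, 0.84, 0.57333…, 0.03333…
lx·mx by age: 0, 4.7, 3.733333…, 2.52, 1.146667…, 0.033333…
R0 = Σ lx·mx = 12.133333… → 12.133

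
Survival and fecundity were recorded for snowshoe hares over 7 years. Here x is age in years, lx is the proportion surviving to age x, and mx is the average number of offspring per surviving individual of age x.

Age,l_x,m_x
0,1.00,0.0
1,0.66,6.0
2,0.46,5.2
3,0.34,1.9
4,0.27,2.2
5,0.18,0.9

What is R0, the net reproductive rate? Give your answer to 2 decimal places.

7.75

lx·mx by age: 0, 3.96, 2.392, 0.646, 0.594, 0.162
R0 = Σ lx·mx = 7.754 → 7.75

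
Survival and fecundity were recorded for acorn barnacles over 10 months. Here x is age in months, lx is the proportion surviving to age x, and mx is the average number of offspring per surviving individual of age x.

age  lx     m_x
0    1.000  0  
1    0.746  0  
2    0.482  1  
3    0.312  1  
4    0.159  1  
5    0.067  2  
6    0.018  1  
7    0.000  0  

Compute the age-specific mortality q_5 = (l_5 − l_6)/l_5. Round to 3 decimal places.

0.731

q_5 = (l_5 − l_6) / l_5 = (0.067 − 0.018) / 0.067
     = 0.049 / 0.067 = 0.731343… → 0.731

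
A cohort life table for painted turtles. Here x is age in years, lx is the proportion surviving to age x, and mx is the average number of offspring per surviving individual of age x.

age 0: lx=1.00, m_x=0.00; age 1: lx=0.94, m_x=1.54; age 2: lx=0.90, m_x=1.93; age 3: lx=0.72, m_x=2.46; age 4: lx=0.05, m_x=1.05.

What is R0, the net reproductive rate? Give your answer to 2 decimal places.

5.01

lx·mx by age: 0, 1.4476, 1.737, 1.7712, 0.0525
R0 = Σ lx·mx = 5.0083 → 5.01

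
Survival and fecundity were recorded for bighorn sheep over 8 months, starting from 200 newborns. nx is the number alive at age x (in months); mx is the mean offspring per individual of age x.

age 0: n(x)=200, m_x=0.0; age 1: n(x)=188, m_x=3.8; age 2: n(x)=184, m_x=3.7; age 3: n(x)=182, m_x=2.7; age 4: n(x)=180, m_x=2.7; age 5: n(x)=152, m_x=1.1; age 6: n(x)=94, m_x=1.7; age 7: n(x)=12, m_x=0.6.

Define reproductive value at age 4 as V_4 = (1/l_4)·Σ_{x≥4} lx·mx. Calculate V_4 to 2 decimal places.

lx = nx/n0 = nx/200: 1, 0.94, 0.92, 0.91, 0.9, 0.76, 0.47, 0.06
lx·mx for x ≥ 4: 2.43, 0.836, 0.799, 0.036 → sum = 4.101
V_4 = 4.101 / l_4 = 4.101 / 0.9 = 4.556667… → 4.56

4.56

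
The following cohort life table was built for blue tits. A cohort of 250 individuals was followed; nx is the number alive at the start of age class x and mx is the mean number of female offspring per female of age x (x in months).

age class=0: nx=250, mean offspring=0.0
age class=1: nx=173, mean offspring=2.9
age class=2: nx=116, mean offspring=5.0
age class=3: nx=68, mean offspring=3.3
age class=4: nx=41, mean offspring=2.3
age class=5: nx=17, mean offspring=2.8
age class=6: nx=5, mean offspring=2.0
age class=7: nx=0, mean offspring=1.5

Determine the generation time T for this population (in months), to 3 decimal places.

lx = nx/n0 = nx/250: 1, 0.692, 0.464, 0.272, 0.164, 0.068, 0.02, 0
lx·mx: 0, 2.0068, 2.32, 0.8976, 0.3772, 0.1904, 0.04, 0 → R0 = 5.832
x·lx·mx: 0, 2.0068, 4.64, 2.6928, 1.5088, 0.952, 0.24, 0 → Σ = 12.0404
T = 12.0404 / 5.832 = 2.06454… → 2.065

2.065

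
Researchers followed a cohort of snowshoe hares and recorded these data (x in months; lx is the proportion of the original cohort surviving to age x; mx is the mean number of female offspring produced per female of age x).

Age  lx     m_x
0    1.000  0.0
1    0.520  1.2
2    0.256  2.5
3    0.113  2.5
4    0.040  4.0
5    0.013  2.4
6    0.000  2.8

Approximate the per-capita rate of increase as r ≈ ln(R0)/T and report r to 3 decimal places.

R0 = Σ lx·mx = 0 + 0.624 + 0.64 + 0.2825 + 0.16 + 0.0312 + 0 = 1.7377
Σ x·lx·mx = 3.5475; T = 3.5475/1.7377 = 2.04149…
r ≈ ln(R0)/T = ln(1.7377)/2.04149… = 0.27067… → 0.271

0.271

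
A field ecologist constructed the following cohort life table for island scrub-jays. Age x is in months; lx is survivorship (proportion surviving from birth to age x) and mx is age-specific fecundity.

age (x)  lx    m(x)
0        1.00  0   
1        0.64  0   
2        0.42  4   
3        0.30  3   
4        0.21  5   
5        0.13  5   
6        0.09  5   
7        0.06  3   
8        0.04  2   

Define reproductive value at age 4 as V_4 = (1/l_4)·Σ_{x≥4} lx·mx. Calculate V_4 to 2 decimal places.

lx·mx for x ≥ 4: 1.05, 0.65, 0.45, 0.18, 0.08 → sum = 2.41
V_4 = 2.41 / l_4 = 2.41 / 0.21 = 11.47619… → 11.48

11.48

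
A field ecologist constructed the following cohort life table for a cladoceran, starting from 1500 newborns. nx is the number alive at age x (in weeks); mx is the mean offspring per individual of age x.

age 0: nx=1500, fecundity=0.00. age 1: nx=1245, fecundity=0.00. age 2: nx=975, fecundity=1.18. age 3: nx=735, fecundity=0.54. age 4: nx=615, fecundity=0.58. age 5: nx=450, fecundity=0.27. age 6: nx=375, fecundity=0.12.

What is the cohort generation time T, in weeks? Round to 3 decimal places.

lx = nx/n0 = nx/1500: 1, 0.83, 0.65, 0.49, 0.41, 0.3, 0.25
lx·mx: 0, 0, 0.767, 0.2646, 0.2378, 0.081, 0.03 → R0 = 1.3804
x·lx·mx: 0, 0, 1.534, 0.7938, 0.9512, 0.405, 0.18 → Σ = 3.864
T = 3.864 / 1.3804 = 2.799189… → 2.799

2.799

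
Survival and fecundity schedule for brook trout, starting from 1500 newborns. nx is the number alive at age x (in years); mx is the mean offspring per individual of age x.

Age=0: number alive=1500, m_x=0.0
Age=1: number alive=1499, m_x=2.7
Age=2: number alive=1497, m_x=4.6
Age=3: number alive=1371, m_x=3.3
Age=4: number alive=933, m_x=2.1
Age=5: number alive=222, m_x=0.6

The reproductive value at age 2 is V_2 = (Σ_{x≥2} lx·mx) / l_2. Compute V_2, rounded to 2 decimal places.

lx = nx/n0 = nx/1500: 1, 0.99933…, 0.998, 0.914, 0.622, 0.148
lx·mx for x ≥ 2: 4.5908, 3.0162, 1.3062, 0.0888 → sum = 9.002
V_2 = 9.002 / l_2 = 9.002 / 0.998 = 9.02004… → 9.02

9.02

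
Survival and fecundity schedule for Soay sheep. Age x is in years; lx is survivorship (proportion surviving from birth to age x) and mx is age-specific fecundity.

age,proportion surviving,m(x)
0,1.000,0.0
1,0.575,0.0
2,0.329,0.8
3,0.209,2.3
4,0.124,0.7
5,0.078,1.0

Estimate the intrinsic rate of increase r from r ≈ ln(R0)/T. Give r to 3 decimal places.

-0.032

R0 = Σ lx·mx = 0 + 0 + 0.2632 + 0.4807 + 0.0868 + 0.078 = 0.9087
Σ x·lx·mx = 2.7057; T = 2.7057/0.9087 = 2.97755…
r ≈ ln(R0)/T = ln(0.9087)/2.97755… = -0.03215… → -0.032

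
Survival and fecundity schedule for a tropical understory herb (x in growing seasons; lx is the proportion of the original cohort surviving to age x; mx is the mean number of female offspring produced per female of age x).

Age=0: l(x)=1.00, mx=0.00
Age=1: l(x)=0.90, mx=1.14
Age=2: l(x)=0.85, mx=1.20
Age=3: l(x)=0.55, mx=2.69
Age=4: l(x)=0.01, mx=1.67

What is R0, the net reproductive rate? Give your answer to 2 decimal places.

3.54

lx·mx by age: 0, 1.026, 1.02, 1.4795, 0.0167
R0 = Σ lx·mx = 3.5422 → 3.54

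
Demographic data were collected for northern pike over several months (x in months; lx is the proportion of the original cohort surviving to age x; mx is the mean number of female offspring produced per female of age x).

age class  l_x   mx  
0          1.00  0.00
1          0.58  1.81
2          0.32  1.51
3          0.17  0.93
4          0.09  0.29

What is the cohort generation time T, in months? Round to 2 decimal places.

lx·mx: 0, 1.0498, 0.4832, 0.1581, 0.0261 → R0 = 1.7172
x·lx·mx: 0, 1.0498, 0.9664, 0.4743, 0.1044 → Σ = 2.5949
T = 2.5949 / 1.7172 = 1.511123… → 1.51

1.51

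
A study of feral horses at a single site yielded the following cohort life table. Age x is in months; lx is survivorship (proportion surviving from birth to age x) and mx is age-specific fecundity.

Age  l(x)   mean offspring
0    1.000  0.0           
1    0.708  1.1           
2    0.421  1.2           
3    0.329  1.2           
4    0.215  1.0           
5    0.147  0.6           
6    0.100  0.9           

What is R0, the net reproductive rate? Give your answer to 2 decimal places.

2.07

lx·mx by age: 0, 0.7788, 0.5052, 0.3948, 0.215, 0.0882, 0.09
R0 = Σ lx·mx = 2.072 → 2.07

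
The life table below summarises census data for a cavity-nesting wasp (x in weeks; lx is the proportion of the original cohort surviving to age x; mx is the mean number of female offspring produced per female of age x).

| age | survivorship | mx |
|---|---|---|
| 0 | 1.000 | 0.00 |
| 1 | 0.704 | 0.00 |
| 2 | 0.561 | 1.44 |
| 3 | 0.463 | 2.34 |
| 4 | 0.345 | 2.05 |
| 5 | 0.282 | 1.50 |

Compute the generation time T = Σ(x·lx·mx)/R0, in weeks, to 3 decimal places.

lx·mx: 0, 0, 0.80784, 1.08342, 0.70725, 0.423 → R0 = 3.02151
x·lx·mx: 0, 0, 1.61568, 3.25026, 2.829, 2.115 → Σ = 9.80994
T = 9.80994 / 3.02151 = 3.246701… → 3.247

3.247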